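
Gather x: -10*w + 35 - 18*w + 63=98 - 28*w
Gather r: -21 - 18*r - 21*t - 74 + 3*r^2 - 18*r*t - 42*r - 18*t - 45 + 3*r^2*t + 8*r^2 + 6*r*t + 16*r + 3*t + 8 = r^2*(3*t + 11) + r*(-12*t - 44) - 36*t - 132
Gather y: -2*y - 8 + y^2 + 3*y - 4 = y^2 + y - 12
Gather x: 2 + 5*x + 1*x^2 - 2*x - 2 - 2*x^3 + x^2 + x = -2*x^3 + 2*x^2 + 4*x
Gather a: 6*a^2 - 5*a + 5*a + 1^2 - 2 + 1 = 6*a^2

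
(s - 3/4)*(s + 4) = s^2 + 13*s/4 - 3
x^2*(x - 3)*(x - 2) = x^4 - 5*x^3 + 6*x^2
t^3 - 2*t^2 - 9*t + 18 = (t - 3)*(t - 2)*(t + 3)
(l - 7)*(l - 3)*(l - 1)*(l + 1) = l^4 - 10*l^3 + 20*l^2 + 10*l - 21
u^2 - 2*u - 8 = (u - 4)*(u + 2)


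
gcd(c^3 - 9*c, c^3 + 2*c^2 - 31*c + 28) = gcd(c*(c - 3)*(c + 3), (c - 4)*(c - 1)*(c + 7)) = 1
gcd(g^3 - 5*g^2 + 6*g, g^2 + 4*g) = g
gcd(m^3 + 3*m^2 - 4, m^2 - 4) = m + 2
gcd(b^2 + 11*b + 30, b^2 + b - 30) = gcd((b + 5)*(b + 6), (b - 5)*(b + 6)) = b + 6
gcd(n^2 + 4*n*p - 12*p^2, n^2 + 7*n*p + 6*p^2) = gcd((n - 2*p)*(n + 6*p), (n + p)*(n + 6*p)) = n + 6*p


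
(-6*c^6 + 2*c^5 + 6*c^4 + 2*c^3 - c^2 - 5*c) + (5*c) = -6*c^6 + 2*c^5 + 6*c^4 + 2*c^3 - c^2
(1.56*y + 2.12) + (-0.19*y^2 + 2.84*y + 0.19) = -0.19*y^2 + 4.4*y + 2.31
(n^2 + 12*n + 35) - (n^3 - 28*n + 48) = -n^3 + n^2 + 40*n - 13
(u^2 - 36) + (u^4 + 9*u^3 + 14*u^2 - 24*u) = u^4 + 9*u^3 + 15*u^2 - 24*u - 36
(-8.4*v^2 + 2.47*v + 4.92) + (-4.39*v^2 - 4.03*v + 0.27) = -12.79*v^2 - 1.56*v + 5.19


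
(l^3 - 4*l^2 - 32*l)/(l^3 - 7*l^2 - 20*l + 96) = l/(l - 3)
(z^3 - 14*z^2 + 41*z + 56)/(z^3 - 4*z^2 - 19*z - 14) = (z - 8)/(z + 2)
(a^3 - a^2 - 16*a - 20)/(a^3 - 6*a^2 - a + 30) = (a + 2)/(a - 3)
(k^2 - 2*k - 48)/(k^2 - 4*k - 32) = (k + 6)/(k + 4)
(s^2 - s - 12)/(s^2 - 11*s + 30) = (s^2 - s - 12)/(s^2 - 11*s + 30)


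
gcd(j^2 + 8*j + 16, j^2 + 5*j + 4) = j + 4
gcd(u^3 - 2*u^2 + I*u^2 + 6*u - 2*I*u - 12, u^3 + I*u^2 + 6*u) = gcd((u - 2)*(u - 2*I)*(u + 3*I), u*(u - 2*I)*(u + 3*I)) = u^2 + I*u + 6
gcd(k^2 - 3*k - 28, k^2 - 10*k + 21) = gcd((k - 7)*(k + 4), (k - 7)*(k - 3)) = k - 7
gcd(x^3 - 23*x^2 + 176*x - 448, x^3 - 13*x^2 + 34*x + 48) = x - 8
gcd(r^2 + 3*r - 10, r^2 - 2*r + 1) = 1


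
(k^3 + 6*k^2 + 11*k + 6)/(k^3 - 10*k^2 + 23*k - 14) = (k^3 + 6*k^2 + 11*k + 6)/(k^3 - 10*k^2 + 23*k - 14)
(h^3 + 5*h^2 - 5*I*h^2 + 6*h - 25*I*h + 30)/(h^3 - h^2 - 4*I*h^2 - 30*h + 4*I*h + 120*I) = (h^2 - 5*I*h + 6)/(h^2 + h*(-6 - 4*I) + 24*I)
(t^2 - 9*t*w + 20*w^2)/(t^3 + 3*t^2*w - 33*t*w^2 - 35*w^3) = (t - 4*w)/(t^2 + 8*t*w + 7*w^2)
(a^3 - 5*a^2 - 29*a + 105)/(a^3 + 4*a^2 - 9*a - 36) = (a^2 - 2*a - 35)/(a^2 + 7*a + 12)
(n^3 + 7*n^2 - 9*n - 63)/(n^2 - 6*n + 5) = (n^3 + 7*n^2 - 9*n - 63)/(n^2 - 6*n + 5)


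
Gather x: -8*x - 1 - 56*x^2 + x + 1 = -56*x^2 - 7*x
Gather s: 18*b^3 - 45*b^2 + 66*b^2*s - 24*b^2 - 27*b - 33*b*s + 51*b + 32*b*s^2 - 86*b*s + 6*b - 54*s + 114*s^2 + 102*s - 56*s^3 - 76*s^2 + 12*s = 18*b^3 - 69*b^2 + 30*b - 56*s^3 + s^2*(32*b + 38) + s*(66*b^2 - 119*b + 60)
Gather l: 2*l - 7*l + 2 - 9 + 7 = -5*l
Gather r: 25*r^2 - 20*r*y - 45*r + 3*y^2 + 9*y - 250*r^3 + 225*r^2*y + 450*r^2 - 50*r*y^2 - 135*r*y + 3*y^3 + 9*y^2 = -250*r^3 + r^2*(225*y + 475) + r*(-50*y^2 - 155*y - 45) + 3*y^3 + 12*y^2 + 9*y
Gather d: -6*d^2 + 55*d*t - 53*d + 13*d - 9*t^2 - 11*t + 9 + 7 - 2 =-6*d^2 + d*(55*t - 40) - 9*t^2 - 11*t + 14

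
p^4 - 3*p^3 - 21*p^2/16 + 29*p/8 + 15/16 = (p - 3)*(p - 5/4)*(p + 1/4)*(p + 1)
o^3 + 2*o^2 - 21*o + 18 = (o - 3)*(o - 1)*(o + 6)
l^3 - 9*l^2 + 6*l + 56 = (l - 7)*(l - 4)*(l + 2)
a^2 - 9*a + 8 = (a - 8)*(a - 1)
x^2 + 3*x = x*(x + 3)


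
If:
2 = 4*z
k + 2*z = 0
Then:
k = -1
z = 1/2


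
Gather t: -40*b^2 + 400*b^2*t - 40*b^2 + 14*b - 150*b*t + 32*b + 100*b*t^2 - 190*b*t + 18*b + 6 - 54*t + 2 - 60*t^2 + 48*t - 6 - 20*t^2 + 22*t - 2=-80*b^2 + 64*b + t^2*(100*b - 80) + t*(400*b^2 - 340*b + 16)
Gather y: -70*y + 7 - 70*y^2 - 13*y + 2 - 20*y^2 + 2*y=-90*y^2 - 81*y + 9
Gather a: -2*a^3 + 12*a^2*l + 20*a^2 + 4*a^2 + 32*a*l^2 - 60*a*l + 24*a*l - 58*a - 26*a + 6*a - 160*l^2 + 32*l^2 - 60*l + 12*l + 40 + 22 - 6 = -2*a^3 + a^2*(12*l + 24) + a*(32*l^2 - 36*l - 78) - 128*l^2 - 48*l + 56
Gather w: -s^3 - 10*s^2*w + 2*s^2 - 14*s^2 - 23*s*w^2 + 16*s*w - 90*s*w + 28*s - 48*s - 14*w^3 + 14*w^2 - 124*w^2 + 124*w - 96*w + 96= -s^3 - 12*s^2 - 20*s - 14*w^3 + w^2*(-23*s - 110) + w*(-10*s^2 - 74*s + 28) + 96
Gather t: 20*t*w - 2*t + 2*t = 20*t*w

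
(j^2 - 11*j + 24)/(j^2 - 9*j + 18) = (j - 8)/(j - 6)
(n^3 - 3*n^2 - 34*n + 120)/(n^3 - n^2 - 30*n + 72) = (n - 5)/(n - 3)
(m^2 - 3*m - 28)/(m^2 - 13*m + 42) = (m + 4)/(m - 6)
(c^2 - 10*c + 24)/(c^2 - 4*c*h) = (c^2 - 10*c + 24)/(c*(c - 4*h))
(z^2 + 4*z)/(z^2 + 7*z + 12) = z/(z + 3)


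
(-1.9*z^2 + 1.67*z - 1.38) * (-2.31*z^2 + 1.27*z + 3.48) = 4.389*z^4 - 6.2707*z^3 - 1.3033*z^2 + 4.059*z - 4.8024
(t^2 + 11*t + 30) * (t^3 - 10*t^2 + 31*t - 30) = t^5 + t^4 - 49*t^3 + 11*t^2 + 600*t - 900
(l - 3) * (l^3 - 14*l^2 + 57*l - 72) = l^4 - 17*l^3 + 99*l^2 - 243*l + 216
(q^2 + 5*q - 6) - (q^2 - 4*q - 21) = 9*q + 15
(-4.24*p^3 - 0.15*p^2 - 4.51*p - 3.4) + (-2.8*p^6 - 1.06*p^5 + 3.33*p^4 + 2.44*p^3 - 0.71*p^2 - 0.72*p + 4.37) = -2.8*p^6 - 1.06*p^5 + 3.33*p^4 - 1.8*p^3 - 0.86*p^2 - 5.23*p + 0.97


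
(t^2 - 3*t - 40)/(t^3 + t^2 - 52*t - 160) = 1/(t + 4)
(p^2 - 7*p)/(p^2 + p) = (p - 7)/(p + 1)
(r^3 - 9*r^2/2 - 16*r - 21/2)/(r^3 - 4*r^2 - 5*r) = (2*r^2 - 11*r - 21)/(2*r*(r - 5))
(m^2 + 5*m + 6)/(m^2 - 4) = (m + 3)/(m - 2)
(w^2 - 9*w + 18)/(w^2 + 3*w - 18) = (w - 6)/(w + 6)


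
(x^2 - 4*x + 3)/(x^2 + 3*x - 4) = (x - 3)/(x + 4)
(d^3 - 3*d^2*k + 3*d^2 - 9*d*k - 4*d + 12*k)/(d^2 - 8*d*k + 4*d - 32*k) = (d^2 - 3*d*k - d + 3*k)/(d - 8*k)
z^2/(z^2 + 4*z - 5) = z^2/(z^2 + 4*z - 5)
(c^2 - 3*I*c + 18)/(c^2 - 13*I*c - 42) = (c + 3*I)/(c - 7*I)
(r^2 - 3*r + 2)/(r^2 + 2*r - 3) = (r - 2)/(r + 3)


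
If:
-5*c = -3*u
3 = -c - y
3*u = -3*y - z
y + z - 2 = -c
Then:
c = 2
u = 10/3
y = -5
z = 5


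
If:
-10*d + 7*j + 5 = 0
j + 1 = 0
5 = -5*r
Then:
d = -1/5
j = -1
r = -1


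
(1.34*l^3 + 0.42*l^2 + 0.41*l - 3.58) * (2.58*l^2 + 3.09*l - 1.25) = 3.4572*l^5 + 5.2242*l^4 + 0.6806*l^3 - 8.4945*l^2 - 11.5747*l + 4.475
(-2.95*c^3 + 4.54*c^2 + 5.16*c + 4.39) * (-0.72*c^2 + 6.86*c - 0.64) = 2.124*c^5 - 23.5058*c^4 + 29.3172*c^3 + 29.3312*c^2 + 26.813*c - 2.8096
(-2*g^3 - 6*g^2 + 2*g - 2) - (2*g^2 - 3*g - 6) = -2*g^3 - 8*g^2 + 5*g + 4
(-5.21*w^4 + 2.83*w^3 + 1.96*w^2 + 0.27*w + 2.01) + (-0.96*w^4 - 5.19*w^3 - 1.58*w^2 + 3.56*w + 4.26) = -6.17*w^4 - 2.36*w^3 + 0.38*w^2 + 3.83*w + 6.27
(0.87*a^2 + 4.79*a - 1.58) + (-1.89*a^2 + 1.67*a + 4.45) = -1.02*a^2 + 6.46*a + 2.87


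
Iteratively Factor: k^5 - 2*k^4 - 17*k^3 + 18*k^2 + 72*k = (k + 3)*(k^4 - 5*k^3 - 2*k^2 + 24*k) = (k - 3)*(k + 3)*(k^3 - 2*k^2 - 8*k) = (k - 4)*(k - 3)*(k + 3)*(k^2 + 2*k) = (k - 4)*(k - 3)*(k + 2)*(k + 3)*(k)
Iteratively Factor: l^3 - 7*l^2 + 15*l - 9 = (l - 1)*(l^2 - 6*l + 9) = (l - 3)*(l - 1)*(l - 3)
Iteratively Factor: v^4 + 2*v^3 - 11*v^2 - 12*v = (v - 3)*(v^3 + 5*v^2 + 4*v) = (v - 3)*(v + 1)*(v^2 + 4*v) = v*(v - 3)*(v + 1)*(v + 4)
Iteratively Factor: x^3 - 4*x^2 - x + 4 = (x - 4)*(x^2 - 1) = (x - 4)*(x + 1)*(x - 1)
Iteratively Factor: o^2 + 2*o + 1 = (o + 1)*(o + 1)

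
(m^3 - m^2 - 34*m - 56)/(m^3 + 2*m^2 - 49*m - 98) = (m + 4)/(m + 7)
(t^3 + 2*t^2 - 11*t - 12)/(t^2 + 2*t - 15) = (t^2 + 5*t + 4)/(t + 5)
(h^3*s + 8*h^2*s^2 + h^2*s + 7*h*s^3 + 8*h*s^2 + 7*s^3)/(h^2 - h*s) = s*(h^3 + 8*h^2*s + h^2 + 7*h*s^2 + 8*h*s + 7*s^2)/(h*(h - s))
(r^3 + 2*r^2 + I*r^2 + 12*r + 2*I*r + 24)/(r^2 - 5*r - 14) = (r^2 + I*r + 12)/(r - 7)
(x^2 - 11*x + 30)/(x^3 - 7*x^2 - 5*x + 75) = (x - 6)/(x^2 - 2*x - 15)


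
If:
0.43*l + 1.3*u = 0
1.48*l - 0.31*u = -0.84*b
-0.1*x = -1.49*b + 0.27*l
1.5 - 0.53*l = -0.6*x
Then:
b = -0.15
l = 0.08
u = -0.03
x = -2.43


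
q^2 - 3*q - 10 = (q - 5)*(q + 2)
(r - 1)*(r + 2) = r^2 + r - 2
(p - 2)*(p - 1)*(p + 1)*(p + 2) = p^4 - 5*p^2 + 4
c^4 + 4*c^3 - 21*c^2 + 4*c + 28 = (c - 2)^2*(c + 1)*(c + 7)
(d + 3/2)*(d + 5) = d^2 + 13*d/2 + 15/2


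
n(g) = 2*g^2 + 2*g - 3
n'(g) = 4*g + 2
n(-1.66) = -0.81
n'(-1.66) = -4.64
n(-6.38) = 65.65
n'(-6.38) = -23.52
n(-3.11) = 10.12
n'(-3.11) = -10.44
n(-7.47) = 93.66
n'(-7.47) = -27.88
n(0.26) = -2.34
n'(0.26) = 3.04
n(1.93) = 8.31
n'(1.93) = 9.72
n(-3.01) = 9.10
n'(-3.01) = -10.04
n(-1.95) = 0.70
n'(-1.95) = -5.80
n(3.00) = 21.00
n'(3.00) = 14.00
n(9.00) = 177.00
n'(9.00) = 38.00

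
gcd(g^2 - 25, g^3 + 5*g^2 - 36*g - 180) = g + 5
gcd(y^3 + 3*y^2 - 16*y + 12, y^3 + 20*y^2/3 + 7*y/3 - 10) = y^2 + 5*y - 6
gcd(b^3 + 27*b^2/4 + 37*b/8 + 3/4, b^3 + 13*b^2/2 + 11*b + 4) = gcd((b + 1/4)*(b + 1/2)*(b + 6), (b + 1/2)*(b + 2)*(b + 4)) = b + 1/2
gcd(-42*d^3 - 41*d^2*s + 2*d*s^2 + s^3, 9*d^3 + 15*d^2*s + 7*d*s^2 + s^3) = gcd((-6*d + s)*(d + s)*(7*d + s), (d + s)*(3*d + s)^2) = d + s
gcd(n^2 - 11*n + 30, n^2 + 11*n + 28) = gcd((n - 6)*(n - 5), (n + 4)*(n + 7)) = 1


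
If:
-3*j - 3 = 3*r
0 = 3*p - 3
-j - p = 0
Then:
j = -1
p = 1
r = 0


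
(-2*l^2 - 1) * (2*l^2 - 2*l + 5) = -4*l^4 + 4*l^3 - 12*l^2 + 2*l - 5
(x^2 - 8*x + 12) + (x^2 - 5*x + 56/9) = 2*x^2 - 13*x + 164/9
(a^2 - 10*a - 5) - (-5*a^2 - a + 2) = 6*a^2 - 9*a - 7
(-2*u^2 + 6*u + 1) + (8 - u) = -2*u^2 + 5*u + 9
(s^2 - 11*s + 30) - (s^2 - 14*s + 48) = 3*s - 18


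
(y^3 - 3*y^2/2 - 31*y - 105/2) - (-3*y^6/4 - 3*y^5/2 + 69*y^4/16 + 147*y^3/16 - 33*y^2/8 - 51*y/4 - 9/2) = 3*y^6/4 + 3*y^5/2 - 69*y^4/16 - 131*y^3/16 + 21*y^2/8 - 73*y/4 - 48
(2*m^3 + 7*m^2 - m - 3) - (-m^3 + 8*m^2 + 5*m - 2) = 3*m^3 - m^2 - 6*m - 1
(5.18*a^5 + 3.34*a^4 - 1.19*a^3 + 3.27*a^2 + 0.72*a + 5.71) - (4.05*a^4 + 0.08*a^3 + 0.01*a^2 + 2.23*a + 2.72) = 5.18*a^5 - 0.71*a^4 - 1.27*a^3 + 3.26*a^2 - 1.51*a + 2.99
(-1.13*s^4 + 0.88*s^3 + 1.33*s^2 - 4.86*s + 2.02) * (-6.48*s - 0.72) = 7.3224*s^5 - 4.8888*s^4 - 9.252*s^3 + 30.5352*s^2 - 9.5904*s - 1.4544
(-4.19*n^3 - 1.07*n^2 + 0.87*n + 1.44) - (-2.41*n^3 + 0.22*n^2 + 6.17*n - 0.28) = -1.78*n^3 - 1.29*n^2 - 5.3*n + 1.72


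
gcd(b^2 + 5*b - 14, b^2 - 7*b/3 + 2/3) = b - 2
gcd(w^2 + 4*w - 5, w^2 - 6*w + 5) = w - 1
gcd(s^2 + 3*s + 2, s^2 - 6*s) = 1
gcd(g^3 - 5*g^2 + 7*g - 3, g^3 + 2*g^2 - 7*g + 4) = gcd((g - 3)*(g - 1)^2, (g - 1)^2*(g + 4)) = g^2 - 2*g + 1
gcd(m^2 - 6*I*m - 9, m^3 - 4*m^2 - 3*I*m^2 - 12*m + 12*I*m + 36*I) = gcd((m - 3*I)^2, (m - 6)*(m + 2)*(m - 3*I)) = m - 3*I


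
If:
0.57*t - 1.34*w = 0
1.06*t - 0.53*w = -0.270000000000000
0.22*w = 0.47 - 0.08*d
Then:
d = 6.25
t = -0.32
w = -0.14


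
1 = 1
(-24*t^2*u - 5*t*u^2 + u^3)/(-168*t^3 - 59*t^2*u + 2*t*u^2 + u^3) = u/(7*t + u)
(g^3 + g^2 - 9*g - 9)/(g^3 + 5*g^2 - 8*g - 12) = (g^2 - 9)/(g^2 + 4*g - 12)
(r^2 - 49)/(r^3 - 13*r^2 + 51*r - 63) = (r + 7)/(r^2 - 6*r + 9)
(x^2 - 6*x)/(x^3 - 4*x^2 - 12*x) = 1/(x + 2)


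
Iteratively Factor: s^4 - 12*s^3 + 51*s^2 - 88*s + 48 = (s - 4)*(s^3 - 8*s^2 + 19*s - 12) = (s - 4)^2*(s^2 - 4*s + 3) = (s - 4)^2*(s - 3)*(s - 1)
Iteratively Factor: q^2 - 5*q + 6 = (q - 3)*(q - 2)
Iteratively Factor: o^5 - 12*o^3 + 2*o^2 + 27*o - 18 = (o - 1)*(o^4 + o^3 - 11*o^2 - 9*o + 18) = (o - 1)*(o + 3)*(o^3 - 2*o^2 - 5*o + 6) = (o - 1)*(o + 2)*(o + 3)*(o^2 - 4*o + 3) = (o - 3)*(o - 1)*(o + 2)*(o + 3)*(o - 1)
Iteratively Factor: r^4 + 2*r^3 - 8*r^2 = (r)*(r^3 + 2*r^2 - 8*r) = r*(r + 4)*(r^2 - 2*r) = r^2*(r + 4)*(r - 2)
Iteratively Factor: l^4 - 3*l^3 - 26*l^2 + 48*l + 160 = (l + 2)*(l^3 - 5*l^2 - 16*l + 80) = (l - 4)*(l + 2)*(l^2 - l - 20) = (l - 4)*(l + 2)*(l + 4)*(l - 5)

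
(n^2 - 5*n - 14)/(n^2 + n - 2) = (n - 7)/(n - 1)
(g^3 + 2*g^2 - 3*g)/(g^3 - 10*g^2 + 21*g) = (g^2 + 2*g - 3)/(g^2 - 10*g + 21)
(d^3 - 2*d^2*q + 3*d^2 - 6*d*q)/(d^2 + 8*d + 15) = d*(d - 2*q)/(d + 5)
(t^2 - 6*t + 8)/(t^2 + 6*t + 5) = (t^2 - 6*t + 8)/(t^2 + 6*t + 5)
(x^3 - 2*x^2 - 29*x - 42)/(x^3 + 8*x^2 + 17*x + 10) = (x^2 - 4*x - 21)/(x^2 + 6*x + 5)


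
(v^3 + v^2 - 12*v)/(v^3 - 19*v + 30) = v*(v + 4)/(v^2 + 3*v - 10)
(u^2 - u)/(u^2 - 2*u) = (u - 1)/(u - 2)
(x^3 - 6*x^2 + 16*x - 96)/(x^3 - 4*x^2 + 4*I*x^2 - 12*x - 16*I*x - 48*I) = (x - 4*I)/(x + 2)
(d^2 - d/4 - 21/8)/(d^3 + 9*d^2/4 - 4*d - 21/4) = (d + 3/2)/(d^2 + 4*d + 3)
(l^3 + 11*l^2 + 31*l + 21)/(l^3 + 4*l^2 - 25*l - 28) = (l + 3)/(l - 4)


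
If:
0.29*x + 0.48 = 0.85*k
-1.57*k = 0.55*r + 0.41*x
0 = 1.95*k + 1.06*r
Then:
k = 0.39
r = -0.71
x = -0.52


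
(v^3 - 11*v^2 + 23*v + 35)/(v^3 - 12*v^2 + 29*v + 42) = (v - 5)/(v - 6)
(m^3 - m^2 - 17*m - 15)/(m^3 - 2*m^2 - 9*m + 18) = (m^2 - 4*m - 5)/(m^2 - 5*m + 6)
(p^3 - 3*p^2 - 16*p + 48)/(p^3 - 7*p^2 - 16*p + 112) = (p - 3)/(p - 7)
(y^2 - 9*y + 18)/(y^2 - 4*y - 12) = (y - 3)/(y + 2)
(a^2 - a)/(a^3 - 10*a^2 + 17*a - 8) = a/(a^2 - 9*a + 8)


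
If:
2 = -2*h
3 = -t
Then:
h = -1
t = -3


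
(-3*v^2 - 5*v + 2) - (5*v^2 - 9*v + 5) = -8*v^2 + 4*v - 3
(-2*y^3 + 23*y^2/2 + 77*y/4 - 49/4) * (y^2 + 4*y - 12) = -2*y^5 + 7*y^4/2 + 357*y^3/4 - 293*y^2/4 - 280*y + 147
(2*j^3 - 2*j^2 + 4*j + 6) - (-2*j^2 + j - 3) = 2*j^3 + 3*j + 9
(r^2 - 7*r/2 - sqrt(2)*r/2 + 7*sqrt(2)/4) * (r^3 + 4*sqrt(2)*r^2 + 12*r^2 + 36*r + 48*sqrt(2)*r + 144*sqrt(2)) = r^5 + 7*sqrt(2)*r^4/2 + 17*r^4/2 - 10*r^3 + 119*sqrt(2)*r^3/4 - 160*r^2 - 21*sqrt(2)*r^2 - 441*sqrt(2)*r + 24*r + 504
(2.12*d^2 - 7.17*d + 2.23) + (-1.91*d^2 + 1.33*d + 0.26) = 0.21*d^2 - 5.84*d + 2.49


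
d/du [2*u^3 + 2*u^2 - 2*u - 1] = 6*u^2 + 4*u - 2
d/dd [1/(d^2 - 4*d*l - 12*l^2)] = 2*(-d + 2*l)/(-d^2 + 4*d*l + 12*l^2)^2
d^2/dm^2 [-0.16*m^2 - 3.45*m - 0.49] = -0.320000000000000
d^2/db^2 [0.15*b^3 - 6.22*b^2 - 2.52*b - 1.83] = 0.9*b - 12.44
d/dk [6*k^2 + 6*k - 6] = 12*k + 6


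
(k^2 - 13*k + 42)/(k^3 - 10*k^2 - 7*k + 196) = (k - 6)/(k^2 - 3*k - 28)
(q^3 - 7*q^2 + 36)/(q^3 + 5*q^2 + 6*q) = (q^2 - 9*q + 18)/(q*(q + 3))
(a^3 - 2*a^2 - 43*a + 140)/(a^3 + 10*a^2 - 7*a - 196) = (a - 5)/(a + 7)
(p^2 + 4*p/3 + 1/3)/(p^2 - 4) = (3*p^2 + 4*p + 1)/(3*(p^2 - 4))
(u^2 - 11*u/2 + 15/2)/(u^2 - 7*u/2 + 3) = (2*u^2 - 11*u + 15)/(2*u^2 - 7*u + 6)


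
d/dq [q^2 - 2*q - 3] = 2*q - 2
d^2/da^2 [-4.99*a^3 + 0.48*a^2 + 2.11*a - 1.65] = 0.96 - 29.94*a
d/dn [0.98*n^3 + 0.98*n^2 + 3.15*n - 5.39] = 2.94*n^2 + 1.96*n + 3.15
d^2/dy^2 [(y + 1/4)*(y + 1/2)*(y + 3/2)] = 6*y + 9/2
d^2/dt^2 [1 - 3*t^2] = -6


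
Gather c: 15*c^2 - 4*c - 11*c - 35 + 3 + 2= 15*c^2 - 15*c - 30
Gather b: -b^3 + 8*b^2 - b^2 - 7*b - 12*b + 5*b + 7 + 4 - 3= -b^3 + 7*b^2 - 14*b + 8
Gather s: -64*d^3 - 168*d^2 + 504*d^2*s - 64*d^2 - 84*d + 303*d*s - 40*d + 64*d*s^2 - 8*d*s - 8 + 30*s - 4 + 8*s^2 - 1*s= -64*d^3 - 232*d^2 - 124*d + s^2*(64*d + 8) + s*(504*d^2 + 295*d + 29) - 12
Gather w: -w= -w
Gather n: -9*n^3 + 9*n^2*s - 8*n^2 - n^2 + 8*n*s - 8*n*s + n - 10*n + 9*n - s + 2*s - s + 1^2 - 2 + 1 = -9*n^3 + n^2*(9*s - 9)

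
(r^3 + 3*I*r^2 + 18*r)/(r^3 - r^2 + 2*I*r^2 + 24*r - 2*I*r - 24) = r*(r - 3*I)/(r^2 - r*(1 + 4*I) + 4*I)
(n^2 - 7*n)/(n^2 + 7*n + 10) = n*(n - 7)/(n^2 + 7*n + 10)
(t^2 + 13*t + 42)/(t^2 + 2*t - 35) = (t + 6)/(t - 5)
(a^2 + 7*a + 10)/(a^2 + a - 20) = (a + 2)/(a - 4)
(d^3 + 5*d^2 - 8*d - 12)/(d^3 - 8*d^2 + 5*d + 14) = (d + 6)/(d - 7)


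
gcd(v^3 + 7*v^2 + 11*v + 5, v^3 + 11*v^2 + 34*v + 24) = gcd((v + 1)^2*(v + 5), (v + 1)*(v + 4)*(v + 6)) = v + 1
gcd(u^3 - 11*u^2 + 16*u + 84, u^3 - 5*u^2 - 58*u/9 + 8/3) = u - 6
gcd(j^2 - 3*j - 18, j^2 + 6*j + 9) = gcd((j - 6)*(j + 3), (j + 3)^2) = j + 3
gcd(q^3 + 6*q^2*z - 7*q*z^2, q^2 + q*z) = q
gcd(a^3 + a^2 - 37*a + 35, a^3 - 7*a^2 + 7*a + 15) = a - 5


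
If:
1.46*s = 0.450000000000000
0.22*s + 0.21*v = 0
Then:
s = 0.31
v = -0.32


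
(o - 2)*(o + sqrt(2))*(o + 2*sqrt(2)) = o^3 - 2*o^2 + 3*sqrt(2)*o^2 - 6*sqrt(2)*o + 4*o - 8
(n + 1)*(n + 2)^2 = n^3 + 5*n^2 + 8*n + 4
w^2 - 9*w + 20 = (w - 5)*(w - 4)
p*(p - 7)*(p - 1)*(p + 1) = p^4 - 7*p^3 - p^2 + 7*p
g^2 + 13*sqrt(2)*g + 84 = (g + 6*sqrt(2))*(g + 7*sqrt(2))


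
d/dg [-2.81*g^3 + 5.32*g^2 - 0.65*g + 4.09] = -8.43*g^2 + 10.64*g - 0.65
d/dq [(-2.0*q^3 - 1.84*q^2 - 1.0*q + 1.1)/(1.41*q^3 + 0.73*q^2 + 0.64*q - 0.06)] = (1.1344*q^4 + 0.260000000000001*q^3 - 4.7406*q^2 - 1.3852*q - 0.644)/(1.9881*q^6 + 2.0586*q^5 + 2.3377*q^4 + 0.7652*q^3 + 0.322*q^2 - 0.0768*q + 0.0036)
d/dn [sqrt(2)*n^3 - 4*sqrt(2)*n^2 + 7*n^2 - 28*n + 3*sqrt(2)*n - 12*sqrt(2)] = 3*sqrt(2)*n^2 - 8*sqrt(2)*n + 14*n - 28 + 3*sqrt(2)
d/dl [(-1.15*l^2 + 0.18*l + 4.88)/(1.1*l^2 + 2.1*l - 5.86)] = (-2.613*l^2 + 2.742*l - 11.3028)/(1.21*l^4 + 4.62*l^3 - 8.482*l^2 - 24.612*l + 34.3396)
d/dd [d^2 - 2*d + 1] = 2*d - 2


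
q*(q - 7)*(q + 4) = q^3 - 3*q^2 - 28*q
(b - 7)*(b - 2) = b^2 - 9*b + 14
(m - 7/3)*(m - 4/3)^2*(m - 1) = m^4 - 6*m^3 + 13*m^2 - 328*m/27 + 112/27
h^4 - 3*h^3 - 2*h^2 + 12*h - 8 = (h - 2)^2*(h - 1)*(h + 2)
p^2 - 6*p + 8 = (p - 4)*(p - 2)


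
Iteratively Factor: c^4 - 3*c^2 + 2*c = (c - 1)*(c^3 + c^2 - 2*c) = c*(c - 1)*(c^2 + c - 2) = c*(c - 1)*(c + 2)*(c - 1)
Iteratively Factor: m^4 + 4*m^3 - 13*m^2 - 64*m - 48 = (m + 4)*(m^3 - 13*m - 12) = (m + 3)*(m + 4)*(m^2 - 3*m - 4) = (m + 1)*(m + 3)*(m + 4)*(m - 4)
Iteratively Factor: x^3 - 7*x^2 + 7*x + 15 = (x - 5)*(x^2 - 2*x - 3) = (x - 5)*(x - 3)*(x + 1)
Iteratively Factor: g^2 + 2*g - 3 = (g - 1)*(g + 3)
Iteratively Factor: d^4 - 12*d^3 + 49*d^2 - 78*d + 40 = (d - 4)*(d^3 - 8*d^2 + 17*d - 10) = (d - 4)*(d - 1)*(d^2 - 7*d + 10) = (d - 5)*(d - 4)*(d - 1)*(d - 2)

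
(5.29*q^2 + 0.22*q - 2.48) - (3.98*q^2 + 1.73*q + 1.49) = 1.31*q^2 - 1.51*q - 3.97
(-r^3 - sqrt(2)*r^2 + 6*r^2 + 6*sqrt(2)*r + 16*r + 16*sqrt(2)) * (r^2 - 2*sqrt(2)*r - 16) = -r^5 + sqrt(2)*r^4 + 6*r^4 - 6*sqrt(2)*r^3 + 36*r^3 - 120*r^2 - 320*r - 96*sqrt(2)*r - 256*sqrt(2)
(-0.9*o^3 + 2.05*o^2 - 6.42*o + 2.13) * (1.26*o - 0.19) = -1.134*o^4 + 2.754*o^3 - 8.4787*o^2 + 3.9036*o - 0.4047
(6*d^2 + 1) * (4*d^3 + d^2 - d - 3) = 24*d^5 + 6*d^4 - 2*d^3 - 17*d^2 - d - 3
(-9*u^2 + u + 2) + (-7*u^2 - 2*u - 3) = -16*u^2 - u - 1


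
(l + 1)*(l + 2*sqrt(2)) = l^2 + l + 2*sqrt(2)*l + 2*sqrt(2)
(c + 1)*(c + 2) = c^2 + 3*c + 2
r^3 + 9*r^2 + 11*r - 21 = (r - 1)*(r + 3)*(r + 7)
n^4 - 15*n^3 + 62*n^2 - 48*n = n*(n - 8)*(n - 6)*(n - 1)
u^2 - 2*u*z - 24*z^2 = (u - 6*z)*(u + 4*z)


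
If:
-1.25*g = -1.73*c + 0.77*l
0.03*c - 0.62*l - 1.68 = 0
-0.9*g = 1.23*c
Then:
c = -0.61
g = 0.84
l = -2.74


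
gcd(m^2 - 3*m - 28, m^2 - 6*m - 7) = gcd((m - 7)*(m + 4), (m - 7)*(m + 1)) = m - 7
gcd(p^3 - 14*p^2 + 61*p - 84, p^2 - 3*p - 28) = p - 7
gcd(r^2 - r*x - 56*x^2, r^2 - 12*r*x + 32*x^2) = -r + 8*x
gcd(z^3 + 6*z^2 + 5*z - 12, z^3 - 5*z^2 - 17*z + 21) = z^2 + 2*z - 3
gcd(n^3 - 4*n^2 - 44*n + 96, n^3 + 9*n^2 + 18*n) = n + 6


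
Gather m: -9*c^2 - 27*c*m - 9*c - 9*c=-9*c^2 - 27*c*m - 18*c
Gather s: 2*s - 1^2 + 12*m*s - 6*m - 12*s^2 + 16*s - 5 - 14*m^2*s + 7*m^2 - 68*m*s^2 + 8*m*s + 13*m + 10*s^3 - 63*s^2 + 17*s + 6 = 7*m^2 + 7*m + 10*s^3 + s^2*(-68*m - 75) + s*(-14*m^2 + 20*m + 35)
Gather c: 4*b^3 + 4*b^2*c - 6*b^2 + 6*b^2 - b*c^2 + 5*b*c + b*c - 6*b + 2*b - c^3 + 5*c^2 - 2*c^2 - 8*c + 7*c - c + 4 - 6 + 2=4*b^3 - 4*b - c^3 + c^2*(3 - b) + c*(4*b^2 + 6*b - 2)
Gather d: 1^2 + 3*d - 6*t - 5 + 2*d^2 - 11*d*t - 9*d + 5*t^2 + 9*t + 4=2*d^2 + d*(-11*t - 6) + 5*t^2 + 3*t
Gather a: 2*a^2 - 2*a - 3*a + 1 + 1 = 2*a^2 - 5*a + 2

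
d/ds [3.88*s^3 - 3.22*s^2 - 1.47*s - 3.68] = 11.64*s^2 - 6.44*s - 1.47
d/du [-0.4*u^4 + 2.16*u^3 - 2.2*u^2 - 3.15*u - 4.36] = -1.6*u^3 + 6.48*u^2 - 4.4*u - 3.15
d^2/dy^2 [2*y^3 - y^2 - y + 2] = 12*y - 2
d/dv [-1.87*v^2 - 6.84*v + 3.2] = -3.74*v - 6.84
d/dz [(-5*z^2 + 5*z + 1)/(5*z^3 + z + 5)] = (5*(1 - 2*z)*(5*z^3 + z + 5) - (15*z^2 + 1)*(-5*z^2 + 5*z + 1))/(5*z^3 + z + 5)^2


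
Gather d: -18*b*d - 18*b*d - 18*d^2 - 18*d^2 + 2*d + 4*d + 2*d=-36*d^2 + d*(8 - 36*b)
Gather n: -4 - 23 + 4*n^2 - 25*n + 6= 4*n^2 - 25*n - 21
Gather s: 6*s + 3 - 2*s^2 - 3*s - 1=-2*s^2 + 3*s + 2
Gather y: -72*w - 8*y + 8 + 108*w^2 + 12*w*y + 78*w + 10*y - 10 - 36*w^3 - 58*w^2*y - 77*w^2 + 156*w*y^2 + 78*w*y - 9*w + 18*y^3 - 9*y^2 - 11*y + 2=-36*w^3 + 31*w^2 - 3*w + 18*y^3 + y^2*(156*w - 9) + y*(-58*w^2 + 90*w - 9)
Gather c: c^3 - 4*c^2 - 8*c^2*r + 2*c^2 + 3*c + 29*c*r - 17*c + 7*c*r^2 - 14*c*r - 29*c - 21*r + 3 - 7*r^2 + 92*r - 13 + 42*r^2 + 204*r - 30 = c^3 + c^2*(-8*r - 2) + c*(7*r^2 + 15*r - 43) + 35*r^2 + 275*r - 40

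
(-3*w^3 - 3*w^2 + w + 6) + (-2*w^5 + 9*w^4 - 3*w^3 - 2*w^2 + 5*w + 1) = -2*w^5 + 9*w^4 - 6*w^3 - 5*w^2 + 6*w + 7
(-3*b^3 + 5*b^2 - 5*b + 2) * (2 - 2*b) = 6*b^4 - 16*b^3 + 20*b^2 - 14*b + 4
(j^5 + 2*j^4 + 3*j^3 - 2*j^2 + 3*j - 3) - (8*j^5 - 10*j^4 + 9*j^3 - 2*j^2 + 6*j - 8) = -7*j^5 + 12*j^4 - 6*j^3 - 3*j + 5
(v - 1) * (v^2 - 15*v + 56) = v^3 - 16*v^2 + 71*v - 56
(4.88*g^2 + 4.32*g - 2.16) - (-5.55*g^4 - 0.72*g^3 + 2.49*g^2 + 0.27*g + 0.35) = 5.55*g^4 + 0.72*g^3 + 2.39*g^2 + 4.05*g - 2.51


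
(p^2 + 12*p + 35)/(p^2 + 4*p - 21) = (p + 5)/(p - 3)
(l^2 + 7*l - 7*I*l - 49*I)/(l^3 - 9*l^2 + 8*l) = (l^2 + 7*l*(1 - I) - 49*I)/(l*(l^2 - 9*l + 8))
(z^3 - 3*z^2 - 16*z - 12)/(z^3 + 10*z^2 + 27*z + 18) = (z^2 - 4*z - 12)/(z^2 + 9*z + 18)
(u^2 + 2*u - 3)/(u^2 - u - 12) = (u - 1)/(u - 4)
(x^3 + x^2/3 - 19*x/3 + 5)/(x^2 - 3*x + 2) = (x^2 + 4*x/3 - 5)/(x - 2)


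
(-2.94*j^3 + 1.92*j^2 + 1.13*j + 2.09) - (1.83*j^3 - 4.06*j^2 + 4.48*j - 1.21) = -4.77*j^3 + 5.98*j^2 - 3.35*j + 3.3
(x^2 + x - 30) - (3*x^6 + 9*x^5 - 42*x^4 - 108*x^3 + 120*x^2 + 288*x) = -3*x^6 - 9*x^5 + 42*x^4 + 108*x^3 - 119*x^2 - 287*x - 30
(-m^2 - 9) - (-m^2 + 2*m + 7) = -2*m - 16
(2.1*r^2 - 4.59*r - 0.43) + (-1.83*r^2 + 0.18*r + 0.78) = 0.27*r^2 - 4.41*r + 0.35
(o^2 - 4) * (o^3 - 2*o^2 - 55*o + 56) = o^5 - 2*o^4 - 59*o^3 + 64*o^2 + 220*o - 224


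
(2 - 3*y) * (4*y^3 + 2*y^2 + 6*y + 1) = -12*y^4 + 2*y^3 - 14*y^2 + 9*y + 2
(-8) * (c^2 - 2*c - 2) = -8*c^2 + 16*c + 16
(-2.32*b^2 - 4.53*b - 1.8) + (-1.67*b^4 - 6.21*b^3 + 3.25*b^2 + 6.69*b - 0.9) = -1.67*b^4 - 6.21*b^3 + 0.93*b^2 + 2.16*b - 2.7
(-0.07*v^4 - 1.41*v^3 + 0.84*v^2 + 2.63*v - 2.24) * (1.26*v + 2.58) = -0.0882*v^5 - 1.9572*v^4 - 2.5794*v^3 + 5.481*v^2 + 3.963*v - 5.7792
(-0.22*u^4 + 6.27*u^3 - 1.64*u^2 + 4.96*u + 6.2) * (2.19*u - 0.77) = -0.4818*u^5 + 13.9007*u^4 - 8.4195*u^3 + 12.1252*u^2 + 9.7588*u - 4.774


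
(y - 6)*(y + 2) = y^2 - 4*y - 12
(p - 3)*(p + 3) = p^2 - 9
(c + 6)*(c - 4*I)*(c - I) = c^3 + 6*c^2 - 5*I*c^2 - 4*c - 30*I*c - 24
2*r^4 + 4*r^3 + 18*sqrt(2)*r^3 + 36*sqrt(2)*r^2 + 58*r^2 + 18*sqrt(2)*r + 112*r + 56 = (r + 2*sqrt(2))*(r + 7*sqrt(2))*(sqrt(2)*r + sqrt(2))^2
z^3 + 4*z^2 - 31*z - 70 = (z - 5)*(z + 2)*(z + 7)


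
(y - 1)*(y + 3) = y^2 + 2*y - 3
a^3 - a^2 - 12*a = a*(a - 4)*(a + 3)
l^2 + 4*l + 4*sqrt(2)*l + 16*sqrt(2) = (l + 4)*(l + 4*sqrt(2))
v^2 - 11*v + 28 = (v - 7)*(v - 4)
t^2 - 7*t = t*(t - 7)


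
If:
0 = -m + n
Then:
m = n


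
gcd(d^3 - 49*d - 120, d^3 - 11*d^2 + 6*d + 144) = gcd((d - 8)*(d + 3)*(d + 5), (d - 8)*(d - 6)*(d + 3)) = d^2 - 5*d - 24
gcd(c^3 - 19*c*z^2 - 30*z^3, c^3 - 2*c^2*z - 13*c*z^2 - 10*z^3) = -c^2 + 3*c*z + 10*z^2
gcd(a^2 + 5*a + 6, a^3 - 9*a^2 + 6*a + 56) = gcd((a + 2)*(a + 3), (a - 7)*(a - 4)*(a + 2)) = a + 2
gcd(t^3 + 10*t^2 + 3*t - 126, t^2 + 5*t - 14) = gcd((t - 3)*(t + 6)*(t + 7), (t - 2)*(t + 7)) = t + 7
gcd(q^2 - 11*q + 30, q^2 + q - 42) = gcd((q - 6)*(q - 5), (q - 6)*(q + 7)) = q - 6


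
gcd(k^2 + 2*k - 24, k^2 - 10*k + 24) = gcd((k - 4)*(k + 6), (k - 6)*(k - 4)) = k - 4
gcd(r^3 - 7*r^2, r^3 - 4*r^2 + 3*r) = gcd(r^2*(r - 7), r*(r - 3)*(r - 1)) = r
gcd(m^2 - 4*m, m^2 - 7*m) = m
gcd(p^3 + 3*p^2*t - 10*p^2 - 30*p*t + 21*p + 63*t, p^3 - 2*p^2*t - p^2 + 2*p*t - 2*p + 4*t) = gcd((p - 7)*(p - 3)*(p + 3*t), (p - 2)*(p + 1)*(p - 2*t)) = 1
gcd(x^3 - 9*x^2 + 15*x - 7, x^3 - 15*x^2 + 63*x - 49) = x^2 - 8*x + 7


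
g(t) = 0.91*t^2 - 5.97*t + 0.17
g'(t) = 1.82*t - 5.97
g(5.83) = -3.71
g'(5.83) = 4.64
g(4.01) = -9.14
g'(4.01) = 1.33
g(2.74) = -9.36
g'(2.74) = -0.98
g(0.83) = -4.16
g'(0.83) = -4.46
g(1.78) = -7.57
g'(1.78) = -2.73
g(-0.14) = 1.02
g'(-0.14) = -6.22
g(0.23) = -1.15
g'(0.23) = -5.55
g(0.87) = -4.34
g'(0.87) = -4.39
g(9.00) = 20.15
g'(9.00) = 10.41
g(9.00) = 20.15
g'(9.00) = 10.41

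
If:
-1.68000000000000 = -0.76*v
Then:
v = 2.21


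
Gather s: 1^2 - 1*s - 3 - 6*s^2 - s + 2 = -6*s^2 - 2*s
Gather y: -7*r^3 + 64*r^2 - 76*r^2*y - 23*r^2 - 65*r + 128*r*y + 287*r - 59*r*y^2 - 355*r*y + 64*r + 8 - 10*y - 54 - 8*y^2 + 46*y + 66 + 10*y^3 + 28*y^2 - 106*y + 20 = -7*r^3 + 41*r^2 + 286*r + 10*y^3 + y^2*(20 - 59*r) + y*(-76*r^2 - 227*r - 70) + 40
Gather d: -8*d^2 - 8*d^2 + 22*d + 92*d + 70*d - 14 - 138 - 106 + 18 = -16*d^2 + 184*d - 240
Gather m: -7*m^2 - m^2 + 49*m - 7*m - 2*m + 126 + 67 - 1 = -8*m^2 + 40*m + 192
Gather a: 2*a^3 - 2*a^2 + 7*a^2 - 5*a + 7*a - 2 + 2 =2*a^3 + 5*a^2 + 2*a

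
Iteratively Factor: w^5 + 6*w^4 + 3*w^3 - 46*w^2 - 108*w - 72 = (w + 3)*(w^4 + 3*w^3 - 6*w^2 - 28*w - 24) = (w + 2)*(w + 3)*(w^3 + w^2 - 8*w - 12) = (w + 2)^2*(w + 3)*(w^2 - w - 6) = (w - 3)*(w + 2)^2*(w + 3)*(w + 2)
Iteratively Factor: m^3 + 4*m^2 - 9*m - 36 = (m - 3)*(m^2 + 7*m + 12) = (m - 3)*(m + 4)*(m + 3)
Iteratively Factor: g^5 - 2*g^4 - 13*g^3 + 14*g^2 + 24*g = (g)*(g^4 - 2*g^3 - 13*g^2 + 14*g + 24) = g*(g - 2)*(g^3 - 13*g - 12) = g*(g - 2)*(g + 3)*(g^2 - 3*g - 4) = g*(g - 4)*(g - 2)*(g + 3)*(g + 1)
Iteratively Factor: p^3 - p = (p - 1)*(p^2 + p) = p*(p - 1)*(p + 1)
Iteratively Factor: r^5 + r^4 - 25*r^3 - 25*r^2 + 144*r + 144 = (r - 3)*(r^4 + 4*r^3 - 13*r^2 - 64*r - 48) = (r - 3)*(r + 1)*(r^3 + 3*r^2 - 16*r - 48) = (r - 3)*(r + 1)*(r + 4)*(r^2 - r - 12) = (r - 3)*(r + 1)*(r + 3)*(r + 4)*(r - 4)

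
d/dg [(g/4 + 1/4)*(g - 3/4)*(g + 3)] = g*(6*g + 13)/8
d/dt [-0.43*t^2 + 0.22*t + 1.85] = 0.22 - 0.86*t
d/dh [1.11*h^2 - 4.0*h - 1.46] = 2.22*h - 4.0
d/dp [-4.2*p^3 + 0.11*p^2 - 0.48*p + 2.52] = -12.6*p^2 + 0.22*p - 0.48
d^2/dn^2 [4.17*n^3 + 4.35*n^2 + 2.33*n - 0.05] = 25.02*n + 8.7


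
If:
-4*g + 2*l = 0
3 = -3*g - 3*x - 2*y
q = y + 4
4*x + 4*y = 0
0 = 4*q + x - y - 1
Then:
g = -7/2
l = -7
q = -7/2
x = 15/2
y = -15/2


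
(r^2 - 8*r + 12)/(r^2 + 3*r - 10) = (r - 6)/(r + 5)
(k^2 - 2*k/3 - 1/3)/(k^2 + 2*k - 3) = (k + 1/3)/(k + 3)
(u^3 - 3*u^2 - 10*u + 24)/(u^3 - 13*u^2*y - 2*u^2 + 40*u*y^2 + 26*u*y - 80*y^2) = (u^2 - u - 12)/(u^2 - 13*u*y + 40*y^2)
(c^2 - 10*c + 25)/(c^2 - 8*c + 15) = (c - 5)/(c - 3)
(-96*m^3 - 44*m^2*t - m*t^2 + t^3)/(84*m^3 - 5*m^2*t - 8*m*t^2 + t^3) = (-32*m^2 - 4*m*t + t^2)/(28*m^2 - 11*m*t + t^2)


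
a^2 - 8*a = a*(a - 8)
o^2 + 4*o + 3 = (o + 1)*(o + 3)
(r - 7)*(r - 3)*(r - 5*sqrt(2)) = r^3 - 10*r^2 - 5*sqrt(2)*r^2 + 21*r + 50*sqrt(2)*r - 105*sqrt(2)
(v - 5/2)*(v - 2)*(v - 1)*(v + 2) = v^4 - 7*v^3/2 - 3*v^2/2 + 14*v - 10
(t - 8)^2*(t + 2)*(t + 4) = t^4 - 10*t^3 - 24*t^2 + 256*t + 512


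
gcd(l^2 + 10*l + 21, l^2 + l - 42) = l + 7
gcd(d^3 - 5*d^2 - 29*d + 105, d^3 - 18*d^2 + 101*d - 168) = d^2 - 10*d + 21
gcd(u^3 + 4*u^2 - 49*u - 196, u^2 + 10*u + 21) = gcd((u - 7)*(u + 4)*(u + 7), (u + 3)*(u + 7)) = u + 7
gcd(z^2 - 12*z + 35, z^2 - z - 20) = z - 5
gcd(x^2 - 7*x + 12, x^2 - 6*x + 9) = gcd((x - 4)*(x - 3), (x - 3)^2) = x - 3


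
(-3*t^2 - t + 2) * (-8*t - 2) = 24*t^3 + 14*t^2 - 14*t - 4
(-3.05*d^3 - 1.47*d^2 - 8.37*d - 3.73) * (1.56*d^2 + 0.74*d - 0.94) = -4.758*d^5 - 4.5502*d^4 - 11.278*d^3 - 10.6308*d^2 + 5.1076*d + 3.5062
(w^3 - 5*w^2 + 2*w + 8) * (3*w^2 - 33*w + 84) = 3*w^5 - 48*w^4 + 255*w^3 - 462*w^2 - 96*w + 672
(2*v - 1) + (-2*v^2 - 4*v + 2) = -2*v^2 - 2*v + 1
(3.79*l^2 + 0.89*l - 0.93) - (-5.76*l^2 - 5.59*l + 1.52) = 9.55*l^2 + 6.48*l - 2.45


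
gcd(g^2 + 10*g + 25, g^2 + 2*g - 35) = 1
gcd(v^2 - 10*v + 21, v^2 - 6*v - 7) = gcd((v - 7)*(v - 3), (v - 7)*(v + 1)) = v - 7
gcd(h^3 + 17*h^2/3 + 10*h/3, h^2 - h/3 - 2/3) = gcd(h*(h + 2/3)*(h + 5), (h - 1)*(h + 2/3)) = h + 2/3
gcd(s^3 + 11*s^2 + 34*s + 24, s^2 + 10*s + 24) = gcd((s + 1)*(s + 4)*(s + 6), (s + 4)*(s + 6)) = s^2 + 10*s + 24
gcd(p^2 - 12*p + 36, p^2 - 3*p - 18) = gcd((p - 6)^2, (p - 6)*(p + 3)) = p - 6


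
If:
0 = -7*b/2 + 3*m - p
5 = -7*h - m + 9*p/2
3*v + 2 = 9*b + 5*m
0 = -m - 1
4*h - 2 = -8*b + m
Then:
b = -11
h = 89/4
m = -1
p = 71/2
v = -106/3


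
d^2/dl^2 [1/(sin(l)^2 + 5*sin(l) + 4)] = (-4*sin(l)^3 - 11*sin(l)^2 + 8*sin(l) + 42)/((sin(l) + 1)^2*(sin(l) + 4)^3)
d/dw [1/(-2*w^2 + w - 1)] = (4*w - 1)/(2*w^2 - w + 1)^2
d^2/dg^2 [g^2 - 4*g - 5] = 2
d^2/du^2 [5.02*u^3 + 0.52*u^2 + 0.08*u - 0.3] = 30.12*u + 1.04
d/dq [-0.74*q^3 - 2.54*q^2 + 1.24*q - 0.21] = -2.22*q^2 - 5.08*q + 1.24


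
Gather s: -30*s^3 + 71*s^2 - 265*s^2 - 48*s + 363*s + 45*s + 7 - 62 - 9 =-30*s^3 - 194*s^2 + 360*s - 64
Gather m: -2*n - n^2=-n^2 - 2*n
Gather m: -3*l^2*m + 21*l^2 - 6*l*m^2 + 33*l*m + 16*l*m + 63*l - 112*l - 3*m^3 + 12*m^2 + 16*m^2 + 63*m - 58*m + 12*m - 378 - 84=21*l^2 - 49*l - 3*m^3 + m^2*(28 - 6*l) + m*(-3*l^2 + 49*l + 17) - 462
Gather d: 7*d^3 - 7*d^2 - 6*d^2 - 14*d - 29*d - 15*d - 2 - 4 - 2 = 7*d^3 - 13*d^2 - 58*d - 8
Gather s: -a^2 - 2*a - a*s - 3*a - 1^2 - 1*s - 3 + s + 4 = -a^2 - a*s - 5*a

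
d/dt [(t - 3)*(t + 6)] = 2*t + 3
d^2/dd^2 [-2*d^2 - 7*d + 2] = -4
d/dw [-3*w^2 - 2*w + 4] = -6*w - 2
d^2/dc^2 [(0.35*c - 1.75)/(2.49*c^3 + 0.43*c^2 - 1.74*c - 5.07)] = (13.02021*c^5 - 127.95363*c^4 - 26.81735*c^3 + 96.57291*c^2 - 120.12084*c - 24.40221)/(15.438249*c^9 + 7.998129*c^8 - 30.983319*c^7 - 105.402122*c^6 - 10.9197*c^5 + 132.890967*c^4 + 209.507823*c^3 - 12.890475*c^2 - 134.179578*c - 130.323843)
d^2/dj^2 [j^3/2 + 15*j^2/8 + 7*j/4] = 3*j + 15/4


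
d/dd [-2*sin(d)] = -2*cos(d)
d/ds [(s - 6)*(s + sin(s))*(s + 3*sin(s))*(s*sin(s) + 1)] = (s - 6)*(s + sin(s))*(s + 3*sin(s))*(s*cos(s) + sin(s)) + (s - 6)*(s + sin(s))*(s*sin(s) + 1)*(3*cos(s) + 1) + (s - 6)*(s + 3*sin(s))*(s*sin(s) + 1)*(cos(s) + 1) + (s + sin(s))*(s + 3*sin(s))*(s*sin(s) + 1)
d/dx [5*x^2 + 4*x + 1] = 10*x + 4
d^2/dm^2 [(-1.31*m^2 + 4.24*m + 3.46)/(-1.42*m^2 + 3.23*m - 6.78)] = (3.5527136788005e-15*m^4 - 5.08217999999999*m^3 - 117.5334*m^2 + 340.14396*m - 70.84238)/(2.863288*m^6 - 19.538916*m^5 + 85.45773*m^4 - 220.281155*m^3 + 408.03057*m^2 - 445.433796*m + 311.665752)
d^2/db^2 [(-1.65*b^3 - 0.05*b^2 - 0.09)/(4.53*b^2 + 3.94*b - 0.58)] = (-5.6843418860808e-14*b^4 - 58.11348*b^3 + 10.753974*b^2 - 12.968388*b - 3.30082)/(92.959677*b^6 + 242.557038*b^5 + 175.259358*b^4 - 0.948751999999999*b^3 - 22.439388*b^2 + 3.976248*b - 0.195112)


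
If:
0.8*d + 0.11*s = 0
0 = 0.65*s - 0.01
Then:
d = -0.00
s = 0.02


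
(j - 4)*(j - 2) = j^2 - 6*j + 8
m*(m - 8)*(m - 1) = m^3 - 9*m^2 + 8*m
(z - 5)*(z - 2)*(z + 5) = z^3 - 2*z^2 - 25*z + 50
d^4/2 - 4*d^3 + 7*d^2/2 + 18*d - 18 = (d/2 + 1)*(d - 6)*(d - 3)*(d - 1)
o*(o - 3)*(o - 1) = o^3 - 4*o^2 + 3*o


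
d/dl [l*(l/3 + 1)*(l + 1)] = l^2 + 8*l/3 + 1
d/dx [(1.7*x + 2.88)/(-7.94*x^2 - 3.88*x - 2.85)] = (13.498*x^2 + 45.7344*x + 6.3294)/(63.0436*x^4 + 61.6144*x^3 + 60.3124*x^2 + 22.116*x + 8.1225)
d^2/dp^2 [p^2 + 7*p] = 2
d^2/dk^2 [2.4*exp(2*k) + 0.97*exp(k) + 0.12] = (9.6*exp(k) + 0.97)*exp(k)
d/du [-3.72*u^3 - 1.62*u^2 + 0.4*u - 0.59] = -11.16*u^2 - 3.24*u + 0.4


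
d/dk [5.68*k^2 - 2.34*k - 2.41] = 11.36*k - 2.34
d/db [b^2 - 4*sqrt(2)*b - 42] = 2*b - 4*sqrt(2)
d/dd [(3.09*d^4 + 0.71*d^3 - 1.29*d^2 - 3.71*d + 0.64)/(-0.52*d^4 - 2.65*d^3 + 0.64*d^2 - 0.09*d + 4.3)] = (-7.8193*d^6 + 2.6136*d^5 - 9.586*d^4 + 34.6884*d^3 + 16.7375*d^2 - 11.9132*d - 15.8954)/(0.2704*d^8 + 2.756*d^7 + 6.3569*d^6 - 3.2984*d^5 - 3.5854*d^4 - 22.9052*d^3 + 5.5121*d^2 - 0.774*d + 18.49)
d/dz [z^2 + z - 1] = 2*z + 1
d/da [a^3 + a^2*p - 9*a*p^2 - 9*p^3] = 3*a^2 + 2*a*p - 9*p^2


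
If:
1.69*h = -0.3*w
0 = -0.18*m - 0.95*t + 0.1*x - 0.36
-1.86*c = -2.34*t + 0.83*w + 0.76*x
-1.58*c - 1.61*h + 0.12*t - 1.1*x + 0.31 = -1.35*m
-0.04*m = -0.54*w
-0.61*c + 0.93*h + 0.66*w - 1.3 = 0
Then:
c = -2.06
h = -0.01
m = 1.13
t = -0.10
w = 0.08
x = 4.64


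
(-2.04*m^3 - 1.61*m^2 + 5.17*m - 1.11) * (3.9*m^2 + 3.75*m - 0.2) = -7.956*m^5 - 13.929*m^4 + 14.5335*m^3 + 15.3805*m^2 - 5.1965*m + 0.222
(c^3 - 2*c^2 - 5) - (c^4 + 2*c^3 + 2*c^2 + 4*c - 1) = -c^4 - c^3 - 4*c^2 - 4*c - 4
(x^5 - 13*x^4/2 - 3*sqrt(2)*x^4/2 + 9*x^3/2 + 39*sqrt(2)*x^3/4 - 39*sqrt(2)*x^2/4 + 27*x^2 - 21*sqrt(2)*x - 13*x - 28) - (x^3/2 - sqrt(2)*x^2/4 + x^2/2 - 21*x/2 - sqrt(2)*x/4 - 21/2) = x^5 - 13*x^4/2 - 3*sqrt(2)*x^4/2 + 4*x^3 + 39*sqrt(2)*x^3/4 - 19*sqrt(2)*x^2/2 + 53*x^2/2 - 83*sqrt(2)*x/4 - 5*x/2 - 35/2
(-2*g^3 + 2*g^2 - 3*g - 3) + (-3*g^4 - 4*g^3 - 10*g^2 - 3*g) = -3*g^4 - 6*g^3 - 8*g^2 - 6*g - 3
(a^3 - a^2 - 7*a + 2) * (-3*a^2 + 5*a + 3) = -3*a^5 + 8*a^4 + 19*a^3 - 44*a^2 - 11*a + 6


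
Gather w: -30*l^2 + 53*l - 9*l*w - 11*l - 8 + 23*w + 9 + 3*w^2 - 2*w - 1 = -30*l^2 + 42*l + 3*w^2 + w*(21 - 9*l)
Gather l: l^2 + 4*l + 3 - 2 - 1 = l^2 + 4*l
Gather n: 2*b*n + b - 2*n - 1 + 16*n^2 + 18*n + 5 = b + 16*n^2 + n*(2*b + 16) + 4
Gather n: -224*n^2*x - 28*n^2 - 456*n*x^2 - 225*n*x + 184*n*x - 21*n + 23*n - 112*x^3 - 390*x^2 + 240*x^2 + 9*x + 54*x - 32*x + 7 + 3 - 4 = n^2*(-224*x - 28) + n*(-456*x^2 - 41*x + 2) - 112*x^3 - 150*x^2 + 31*x + 6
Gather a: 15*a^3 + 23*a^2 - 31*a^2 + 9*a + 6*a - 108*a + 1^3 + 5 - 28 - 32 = 15*a^3 - 8*a^2 - 93*a - 54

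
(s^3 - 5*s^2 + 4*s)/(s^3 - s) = (s - 4)/(s + 1)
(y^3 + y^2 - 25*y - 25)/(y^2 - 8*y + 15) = (y^2 + 6*y + 5)/(y - 3)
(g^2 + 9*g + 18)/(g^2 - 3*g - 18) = (g + 6)/(g - 6)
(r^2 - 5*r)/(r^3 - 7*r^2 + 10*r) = 1/(r - 2)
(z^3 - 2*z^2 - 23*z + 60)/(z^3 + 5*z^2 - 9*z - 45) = (z - 4)/(z + 3)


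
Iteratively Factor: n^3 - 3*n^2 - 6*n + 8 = (n - 4)*(n^2 + n - 2) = (n - 4)*(n + 2)*(n - 1)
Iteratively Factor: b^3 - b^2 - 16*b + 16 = (b + 4)*(b^2 - 5*b + 4) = (b - 4)*(b + 4)*(b - 1)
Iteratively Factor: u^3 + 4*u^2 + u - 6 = (u - 1)*(u^2 + 5*u + 6) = (u - 1)*(u + 3)*(u + 2)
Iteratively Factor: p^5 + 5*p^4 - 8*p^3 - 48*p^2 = (p)*(p^4 + 5*p^3 - 8*p^2 - 48*p) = p*(p - 3)*(p^3 + 8*p^2 + 16*p) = p^2*(p - 3)*(p^2 + 8*p + 16) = p^2*(p - 3)*(p + 4)*(p + 4)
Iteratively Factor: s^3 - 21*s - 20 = (s - 5)*(s^2 + 5*s + 4) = (s - 5)*(s + 4)*(s + 1)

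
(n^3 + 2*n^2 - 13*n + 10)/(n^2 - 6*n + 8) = (n^2 + 4*n - 5)/(n - 4)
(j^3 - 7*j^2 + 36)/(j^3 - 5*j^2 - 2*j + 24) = (j - 6)/(j - 4)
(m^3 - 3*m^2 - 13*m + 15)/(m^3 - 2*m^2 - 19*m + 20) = (m + 3)/(m + 4)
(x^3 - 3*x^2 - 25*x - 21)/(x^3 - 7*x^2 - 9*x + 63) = (x + 1)/(x - 3)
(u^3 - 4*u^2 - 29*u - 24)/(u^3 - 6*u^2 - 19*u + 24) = (u + 1)/(u - 1)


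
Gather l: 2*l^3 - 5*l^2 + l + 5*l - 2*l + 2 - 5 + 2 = 2*l^3 - 5*l^2 + 4*l - 1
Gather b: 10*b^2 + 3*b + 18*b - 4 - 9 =10*b^2 + 21*b - 13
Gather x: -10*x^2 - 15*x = -10*x^2 - 15*x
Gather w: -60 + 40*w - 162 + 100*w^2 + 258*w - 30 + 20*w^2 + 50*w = 120*w^2 + 348*w - 252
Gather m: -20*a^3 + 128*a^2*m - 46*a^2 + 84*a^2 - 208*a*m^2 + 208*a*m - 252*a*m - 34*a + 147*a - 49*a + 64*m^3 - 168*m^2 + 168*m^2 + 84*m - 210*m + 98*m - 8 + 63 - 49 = -20*a^3 + 38*a^2 - 208*a*m^2 + 64*a + 64*m^3 + m*(128*a^2 - 44*a - 28) + 6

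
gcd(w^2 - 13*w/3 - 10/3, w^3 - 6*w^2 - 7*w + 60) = w - 5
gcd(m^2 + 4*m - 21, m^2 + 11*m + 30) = 1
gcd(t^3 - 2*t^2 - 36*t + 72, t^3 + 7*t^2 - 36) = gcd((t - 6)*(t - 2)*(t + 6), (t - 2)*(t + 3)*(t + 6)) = t^2 + 4*t - 12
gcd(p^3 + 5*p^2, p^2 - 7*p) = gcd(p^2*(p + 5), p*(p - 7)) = p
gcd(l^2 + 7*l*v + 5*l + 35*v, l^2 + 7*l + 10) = l + 5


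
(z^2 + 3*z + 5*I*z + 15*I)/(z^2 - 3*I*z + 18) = (z^2 + z*(3 + 5*I) + 15*I)/(z^2 - 3*I*z + 18)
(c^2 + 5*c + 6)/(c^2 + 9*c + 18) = (c + 2)/(c + 6)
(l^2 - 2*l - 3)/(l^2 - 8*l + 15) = (l + 1)/(l - 5)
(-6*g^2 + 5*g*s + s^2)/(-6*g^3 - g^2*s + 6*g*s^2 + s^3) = 1/(g + s)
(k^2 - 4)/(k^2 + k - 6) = (k + 2)/(k + 3)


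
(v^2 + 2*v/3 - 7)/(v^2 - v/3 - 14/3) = (v + 3)/(v + 2)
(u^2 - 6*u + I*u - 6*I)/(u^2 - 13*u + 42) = (u + I)/(u - 7)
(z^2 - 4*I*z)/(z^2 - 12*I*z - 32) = z/(z - 8*I)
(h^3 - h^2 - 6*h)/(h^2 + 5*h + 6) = h*(h - 3)/(h + 3)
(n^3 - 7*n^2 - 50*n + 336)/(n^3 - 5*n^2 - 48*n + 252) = (n - 8)/(n - 6)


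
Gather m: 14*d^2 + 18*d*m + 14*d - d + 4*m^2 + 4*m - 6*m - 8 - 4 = 14*d^2 + 13*d + 4*m^2 + m*(18*d - 2) - 12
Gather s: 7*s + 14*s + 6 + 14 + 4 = 21*s + 24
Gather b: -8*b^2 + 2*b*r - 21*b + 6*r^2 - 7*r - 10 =-8*b^2 + b*(2*r - 21) + 6*r^2 - 7*r - 10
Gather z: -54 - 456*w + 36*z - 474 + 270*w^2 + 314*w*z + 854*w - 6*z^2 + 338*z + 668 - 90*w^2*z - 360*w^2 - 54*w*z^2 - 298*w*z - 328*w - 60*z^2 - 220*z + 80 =-90*w^2 + 70*w + z^2*(-54*w - 66) + z*(-90*w^2 + 16*w + 154) + 220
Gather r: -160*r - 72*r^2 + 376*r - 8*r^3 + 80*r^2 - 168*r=-8*r^3 + 8*r^2 + 48*r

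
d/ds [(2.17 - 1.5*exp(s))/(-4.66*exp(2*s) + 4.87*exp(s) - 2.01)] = (-6.99*exp(2*s) + 20.2244*exp(s) - 7.5529)*exp(s)/(21.7156*exp(4*s) - 45.3884*exp(3*s) + 42.4501*exp(2*s) - 19.5774*exp(s) + 4.0401)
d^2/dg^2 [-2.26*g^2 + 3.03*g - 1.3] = -4.52000000000000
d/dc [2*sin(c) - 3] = 2*cos(c)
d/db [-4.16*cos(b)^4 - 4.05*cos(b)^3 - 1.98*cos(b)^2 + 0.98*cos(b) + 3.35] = (16.64*cos(b)^3 + 12.15*cos(b)^2 + 3.96*cos(b) - 0.98)*sin(b)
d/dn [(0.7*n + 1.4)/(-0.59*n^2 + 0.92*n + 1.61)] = (0.413*n^2 + 1.652*n - 0.161)/(0.3481*n^4 - 1.0856*n^3 - 1.0534*n^2 + 2.9624*n + 2.5921)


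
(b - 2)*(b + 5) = b^2 + 3*b - 10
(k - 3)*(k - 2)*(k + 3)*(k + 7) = k^4 + 5*k^3 - 23*k^2 - 45*k + 126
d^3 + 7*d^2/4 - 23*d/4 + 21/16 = (d - 3/2)*(d - 1/4)*(d + 7/2)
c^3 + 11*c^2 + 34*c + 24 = (c + 1)*(c + 4)*(c + 6)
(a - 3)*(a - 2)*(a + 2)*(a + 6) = a^4 + 3*a^3 - 22*a^2 - 12*a + 72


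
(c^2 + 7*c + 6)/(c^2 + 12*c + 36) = (c + 1)/(c + 6)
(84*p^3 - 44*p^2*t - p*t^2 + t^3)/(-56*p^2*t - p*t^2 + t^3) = (-12*p^2 + 8*p*t - t^2)/(t*(8*p - t))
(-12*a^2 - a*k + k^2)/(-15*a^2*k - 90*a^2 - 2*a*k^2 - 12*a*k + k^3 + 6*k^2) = (4*a - k)/(5*a*k + 30*a - k^2 - 6*k)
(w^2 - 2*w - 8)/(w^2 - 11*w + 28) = (w + 2)/(w - 7)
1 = 1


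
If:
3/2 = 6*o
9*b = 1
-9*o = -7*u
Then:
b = 1/9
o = 1/4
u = 9/28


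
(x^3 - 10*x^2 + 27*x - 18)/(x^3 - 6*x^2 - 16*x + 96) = (x^2 - 4*x + 3)/(x^2 - 16)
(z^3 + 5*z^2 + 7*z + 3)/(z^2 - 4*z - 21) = (z^2 + 2*z + 1)/(z - 7)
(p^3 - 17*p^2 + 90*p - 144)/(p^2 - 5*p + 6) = (p^2 - 14*p + 48)/(p - 2)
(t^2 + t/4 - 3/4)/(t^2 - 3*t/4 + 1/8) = 2*(4*t^2 + t - 3)/(8*t^2 - 6*t + 1)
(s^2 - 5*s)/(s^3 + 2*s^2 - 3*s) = (s - 5)/(s^2 + 2*s - 3)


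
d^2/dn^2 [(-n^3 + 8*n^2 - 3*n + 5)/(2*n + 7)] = 2*(-4*n^3 - 42*n^2 - 147*n + 454)/(8*n^3 + 84*n^2 + 294*n + 343)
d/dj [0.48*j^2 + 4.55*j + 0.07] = 0.96*j + 4.55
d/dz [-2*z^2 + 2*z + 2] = 2 - 4*z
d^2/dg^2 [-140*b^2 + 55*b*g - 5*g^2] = -10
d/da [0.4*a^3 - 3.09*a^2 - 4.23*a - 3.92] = 1.2*a^2 - 6.18*a - 4.23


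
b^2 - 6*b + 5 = (b - 5)*(b - 1)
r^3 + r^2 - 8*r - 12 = (r - 3)*(r + 2)^2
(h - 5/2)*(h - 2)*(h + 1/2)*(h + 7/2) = h^4 - h^3/2 - 45*h^2/4 + 97*h/8 + 35/4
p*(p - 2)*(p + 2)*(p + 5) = p^4 + 5*p^3 - 4*p^2 - 20*p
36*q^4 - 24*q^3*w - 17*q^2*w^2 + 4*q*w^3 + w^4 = (-3*q + w)*(-q + w)*(2*q + w)*(6*q + w)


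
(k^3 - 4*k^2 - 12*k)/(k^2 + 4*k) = (k^2 - 4*k - 12)/(k + 4)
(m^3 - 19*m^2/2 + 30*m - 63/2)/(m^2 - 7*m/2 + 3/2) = (2*m^2 - 13*m + 21)/(2*m - 1)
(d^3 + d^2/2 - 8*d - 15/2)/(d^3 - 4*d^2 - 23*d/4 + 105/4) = 2*(d + 1)/(2*d - 7)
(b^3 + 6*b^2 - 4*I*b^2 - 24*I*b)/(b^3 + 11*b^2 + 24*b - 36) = b*(b - 4*I)/(b^2 + 5*b - 6)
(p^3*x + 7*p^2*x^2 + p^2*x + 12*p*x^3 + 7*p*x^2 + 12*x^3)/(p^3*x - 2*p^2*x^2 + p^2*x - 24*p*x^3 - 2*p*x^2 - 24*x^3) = (-p - 3*x)/(-p + 6*x)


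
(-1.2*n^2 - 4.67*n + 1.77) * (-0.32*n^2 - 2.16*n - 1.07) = 0.384*n^4 + 4.0864*n^3 + 10.8048*n^2 + 1.1737*n - 1.8939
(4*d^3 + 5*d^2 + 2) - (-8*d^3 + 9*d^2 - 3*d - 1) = 12*d^3 - 4*d^2 + 3*d + 3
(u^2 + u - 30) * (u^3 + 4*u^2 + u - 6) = u^5 + 5*u^4 - 25*u^3 - 125*u^2 - 36*u + 180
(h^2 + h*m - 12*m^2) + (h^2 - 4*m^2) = 2*h^2 + h*m - 16*m^2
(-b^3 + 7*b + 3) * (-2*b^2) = 2*b^5 - 14*b^3 - 6*b^2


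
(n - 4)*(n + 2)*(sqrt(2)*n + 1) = sqrt(2)*n^3 - 2*sqrt(2)*n^2 + n^2 - 8*sqrt(2)*n - 2*n - 8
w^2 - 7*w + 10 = (w - 5)*(w - 2)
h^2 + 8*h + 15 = (h + 3)*(h + 5)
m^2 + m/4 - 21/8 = (m - 3/2)*(m + 7/4)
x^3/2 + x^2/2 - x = x*(x/2 + 1)*(x - 1)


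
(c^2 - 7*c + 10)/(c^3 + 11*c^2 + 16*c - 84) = (c - 5)/(c^2 + 13*c + 42)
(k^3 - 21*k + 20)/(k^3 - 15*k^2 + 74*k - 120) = (k^2 + 4*k - 5)/(k^2 - 11*k + 30)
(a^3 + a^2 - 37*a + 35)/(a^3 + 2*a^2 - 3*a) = (a^2 + 2*a - 35)/(a*(a + 3))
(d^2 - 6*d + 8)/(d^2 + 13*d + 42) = (d^2 - 6*d + 8)/(d^2 + 13*d + 42)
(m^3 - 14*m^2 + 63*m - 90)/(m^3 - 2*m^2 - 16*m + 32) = (m^3 - 14*m^2 + 63*m - 90)/(m^3 - 2*m^2 - 16*m + 32)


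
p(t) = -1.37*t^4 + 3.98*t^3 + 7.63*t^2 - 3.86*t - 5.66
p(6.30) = -890.11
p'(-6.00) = 1518.10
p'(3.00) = 1.42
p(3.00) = 47.92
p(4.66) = -101.25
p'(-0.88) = -4.31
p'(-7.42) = 2778.97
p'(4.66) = -228.01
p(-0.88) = 0.11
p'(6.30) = -804.08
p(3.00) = 47.92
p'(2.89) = 7.69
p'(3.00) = 1.42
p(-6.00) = -2343.02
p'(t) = -5.48*t^3 + 11.94*t^2 + 15.26*t - 3.86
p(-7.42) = -5335.60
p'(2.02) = 30.52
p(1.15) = 3.65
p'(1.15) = 21.15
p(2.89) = 47.41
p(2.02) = 27.67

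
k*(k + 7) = k^2 + 7*k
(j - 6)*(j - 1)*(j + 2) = j^3 - 5*j^2 - 8*j + 12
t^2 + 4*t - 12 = (t - 2)*(t + 6)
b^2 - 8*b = b*(b - 8)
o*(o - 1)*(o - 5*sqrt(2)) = o^3 - 5*sqrt(2)*o^2 - o^2 + 5*sqrt(2)*o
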